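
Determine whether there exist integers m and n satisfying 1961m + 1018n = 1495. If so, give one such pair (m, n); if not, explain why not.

m = 523, n = -1006

Since gcd(1961, 1018) = 1, every integer is an integer combination of 1961 and 1018.
Dividing repeatedly: 1961 = 1·1018 + 943, 1018 = 1·943 + 75, 943 = 12·75 + 43, 75 = 1·43 + 32, 43 = 1·32 + 11, 32 = 2·11 + 10, 11 = 1·10 + 1, 10 = 10·1 + 0.
Back-substituting, 1 = 11 − 1·10 = 11 − (32 − 2·11) = −32 + 3·11 = −32 + 3·(43 − 1·32) = 3·43 − 4·32 = 3·43 − 4·(75 − 1·43) = −4·75 + 7·43 = −4·75 + 7·(943 − 12·75) = 7·943 − 88·75 = 7·943 − 88·(1018 − 1·943) = −88·1018 + 95·943 = −88·1018 + 95·(1961 − 1·1018) = 95·1961 − 183·1018; that is, 1961·95 + 1018·(-183) = 1.
Scaling by 1495 gives the particular solution (m, n) = (142025, -273585).
Subtracting 139·1018 from m and adding 139·1961 to n gives the tidier solution (523, -1006).
Check: 1961·523 + 1018·(-1006) = 1025603 − 1024108 = 1495. ✓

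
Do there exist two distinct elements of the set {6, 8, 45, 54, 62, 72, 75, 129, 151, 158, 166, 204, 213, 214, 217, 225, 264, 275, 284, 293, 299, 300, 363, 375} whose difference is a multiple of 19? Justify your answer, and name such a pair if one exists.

6 mod 19 = 6 and 158 mod 19 = 6, so 158 − 6 = 152 = 8·19.

Yes: 6 and 158.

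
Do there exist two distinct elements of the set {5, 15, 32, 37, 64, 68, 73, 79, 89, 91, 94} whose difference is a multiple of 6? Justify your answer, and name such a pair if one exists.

Yes: 5 and 89.

5 mod 6 = 5 and 89 mod 6 = 5, so 89 − 5 = 84 = 14·6.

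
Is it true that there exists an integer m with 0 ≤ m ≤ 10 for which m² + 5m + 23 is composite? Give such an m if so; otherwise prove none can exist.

The values for m = 0, 1, …, 10 are 23, 29, 37, 47, 59, 73, 89, 107, 127, 149, 173, and each of these is prime.
So no value in the range makes the expression composite.

No such integer m in that range exists.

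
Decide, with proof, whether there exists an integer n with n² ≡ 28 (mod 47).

n = 13

Take n = 13. Then 13² = 169 = 3·47 + 28, so 13² ≡ 28 (mod 47).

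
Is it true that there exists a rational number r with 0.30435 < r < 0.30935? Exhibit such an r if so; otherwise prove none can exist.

Look for a denominator N such that an integer falls strictly between N·0.30435 and N·0.30935. N = 13 works: 13·0.30435 = 3.95655 < 4 < 4.02155 = 13·0.30935.
So r = 4/13 works: it is a ratio of integers, and dividing 13·0.30435 < 4 < 13·0.30935 through by 13 gives 0.30435 < 4/13 < 0.30935.

r = 4/13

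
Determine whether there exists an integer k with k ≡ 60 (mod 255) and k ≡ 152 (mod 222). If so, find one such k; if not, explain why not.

Both moduli are multiples of 3 = gcd(255, 222), so any solution would satisfy k ≡ 60 and k ≡ 152 modulo 3 simultaneously.
But 60 mod 3 = 0 while 152 mod 3 = 2, a contradiction.
Therefore no such k exists.

No, no such integer exists.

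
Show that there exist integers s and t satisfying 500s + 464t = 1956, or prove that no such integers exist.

s = 93, t = -96

Since gcd(500, 464) = 4 and 1956 = 4·489, Bézout's identity guarantees a solution.
Dividing through by 4 reduces the equation to 125s + 116t = 489.
Euclidean algorithm: 125 = 1·116 + 9, 116 = 12·9 + 8, 9 = 1·8 + 1, 8 = 8·1 + 0.
Back-substituting, 1 = 9 − 1·8 = 9 − (116 − 12·9) = −116 + 13·9 = −116 + 13·(125 − 1·116) = 13·125 − 14·116; that is, 125·13 + 116·(-14) = 1.
Scaling by 489 gives the particular solution (s, t) = (6357, -6846).
Subtracting 54·116 from s and adding 54·125 to t gives the tidier solution (93, -96).
Check: 500·93 + 464·(-96) = 46500 − 44544 = 1956. ✓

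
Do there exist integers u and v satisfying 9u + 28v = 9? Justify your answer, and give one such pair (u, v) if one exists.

9 and 28 are coprime, so 9u + 28v ranges over all of ℤ.
Run the Euclidean algorithm on 28 and 9: 28 = 3·9 + 1, 9 = 9·1 + 0.
Back-substituting, 1 = 28 − 3·9; that is, 9·(-3) + 28·1 = 1.
Times 9: 9·(-27) + 28·9 = 9, so (-27, 9) solves it.
The general solution is u = -27 + 28k, v = 9 − 9k; taking k = 1 gives the smaller pair u = 1, v = 0.
Check: 9·1 + 28·0 = 9 + 0 = 9. ✓

u = 1, v = 0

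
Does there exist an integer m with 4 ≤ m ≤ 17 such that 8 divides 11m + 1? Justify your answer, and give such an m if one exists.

m = 5

At m = 4 the value 45 is not a multiple of 8. At m = 5 we get 11·5 + 1 = 56, and 56 = 8·7.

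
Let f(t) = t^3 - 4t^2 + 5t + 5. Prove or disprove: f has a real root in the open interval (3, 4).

f has no root in that interval.

f(3) = 11 and f(4) = 25, both positive, so a sign-change argument is unavailable; we show f keeps this sign on the whole interval.
Shift to the endpoint 3: with t = 3 + u (0 < u < 1), one computes f(3 + u) = u^3 + 5u^2 + 8u + 11.
The nonzero coefficients here are all positive, so for u > 0 every term is positive (or zero), and the constant term 11 is strictly positive.
Therefore f(t) > 0 throughout (3, 4), and f has no zero there.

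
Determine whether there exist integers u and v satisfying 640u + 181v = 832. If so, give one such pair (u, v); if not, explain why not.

640 and 181 are coprime, so 640u + 181v ranges over all of ℤ.
Run the Euclidean algorithm on 640 and 181: 640 = 3·181 + 97, 181 = 1·97 + 84, 97 = 1·84 + 13, 84 = 6·13 + 6, 13 = 2·6 + 1, 6 = 6·1 + 0.
Working back up the chain: 1 = 13 − 2·6 = 13 − 2·(84 − 6·13) = −2·84 + 13·13 = −2·84 + 13·(97 − 1·84) = 13·97 − 15·84 = 13·97 − 15·(181 − 1·97) = −15·181 + 28·97 = −15·181 + 28·(640 − 3·181) = 28·640 − 99·181. So 640·28 + 181·(-99) = 1.
Scaling by 832 gives the particular solution (u, v) = (23296, -82368).
Shifting by a multiple of (181, −640) keeps it a solution: u = 23296 − 128·181 = 128, v = -82368 + 128·640 = -448.
Indeed 640·128 + 181·(-448) = 81920 − 81088 = 832.

u = 128, v = -448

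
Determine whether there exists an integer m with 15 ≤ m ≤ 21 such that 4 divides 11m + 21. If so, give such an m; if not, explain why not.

m = 17 works, since 11·17 + 21 = 208 = 52·4.

m = 17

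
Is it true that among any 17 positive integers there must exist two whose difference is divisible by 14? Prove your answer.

There are exactly 14 possible remainders on division by 14.
Since 17 > 14, two of the 17 integers must share a residue class by the pigeonhole principle; call them a and b.
Then a ≡ b (mod 14), i.e. 14 ∣ (a − b).

Yes, this is always true.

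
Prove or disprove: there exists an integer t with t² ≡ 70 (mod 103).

There is no such integer.

Apply Euler's criterion with the prime 103: 70 is a quadratic residue iff 70^51 ≡ 1 (mod 103), and a non-residue iff it is ≡ −1.
Squaring successively (mod 103): 70^2 = 4900 ≡ 59; 70^4 ≡ 59² = 3481 ≡ 82; 70^8 ≡ 82² = 6724 ≡ 29; 70^16 ≡ 29² = 841 ≡ 17; 70^32 ≡ 17² = 289 ≡ 83.
Since 51 = 32 + 16 + 2 + 1, 70^51 ≡ 83 · 17 · 59 · 70; multiplying out mod 103: 83·17 = 1411 ≡ 72, then 72·59 = 4248 ≡ 25, then 25·70 = 1750 ≡ 102. Thus 70^51 ≡ 102 ≡ −1 (mod 103).
By Euler's criterion 70 is a quadratic non-residue mod 103: no t satisfies t² ≡ 70 (mod 103).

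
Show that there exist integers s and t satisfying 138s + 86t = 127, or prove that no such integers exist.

Both 138 and 86 are divisible by gcd(138, 86) = 2, hence so is any combination 138s + 86t.
But 127 is not a multiple of 2 (it leaves remainder 1).
Therefore 138s + 86t = 127 has no solution in integers.

No such integers exist.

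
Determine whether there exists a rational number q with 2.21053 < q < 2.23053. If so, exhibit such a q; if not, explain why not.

Scale by 9: the interval becomes (19.89477, 20.07477), which contains the integer 20.
So q = 20/9 works: it is a ratio of integers, and dividing 9·2.21053 < 20 < 9·2.23053 through by 9 gives 2.21053 < 20/9 < 2.23053.

q = 20/9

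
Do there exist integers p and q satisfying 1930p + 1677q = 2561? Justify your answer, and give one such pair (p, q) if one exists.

1930 and 1677 are coprime, so 1930p + 1677q ranges over all of ℤ.
Dividing repeatedly: 1930 = 1·1677 + 253, 1677 = 6·253 + 159, 253 = 1·159 + 94, 159 = 1·94 + 65, 94 = 1·65 + 29, 65 = 2·29 + 7, 29 = 4·7 + 1, 7 = 7·1 + 0.
Unwinding: 1 = 29 − 4·7 = 29 − 4·(65 − 2·29) = −4·65 + 9·29 = −4·65 + 9·(94 − 1·65) = 9·94 − 13·65 = 9·94 − 13·(159 − 1·94) = −13·159 + 22·94 = −13·159 + 22·(253 − 1·159) = 22·253 − 35·159 = 22·253 − 35·(1677 − 6·253) = −35·1677 + 232·253 = −35·1677 + 232·(1930 − 1·1677) = 232·1930 − 267·1677, i.e. 1930·232 + 1677·(-267) = 1.
Multiplying through by 2561: p = 232·2561 = 594152, q = (-267)·2561 = -683787 is a solution.
Shifting by a multiple of (1677, −1930) keeps it a solution: p = 594152 − 354·1677 = 494, q = -683787 + 354·1930 = -567.
Check: 1930·494 + 1677·(-567) = 953420 − 950859 = 2561. ✓

p = 494, q = -567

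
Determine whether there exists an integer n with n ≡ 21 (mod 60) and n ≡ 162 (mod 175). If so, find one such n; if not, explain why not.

No, no such integer exists.

Both moduli are multiples of 5 = gcd(60, 175), so any solution would satisfy n ≡ 21 and n ≡ 162 modulo 5 simultaneously.
These are incompatible: 21 − 162 = -141 is not divisible by 5.
Hence the system has no solution.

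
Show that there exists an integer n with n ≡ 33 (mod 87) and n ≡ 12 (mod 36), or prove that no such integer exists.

Here gcd(87, 36) = 3, and both 33 and 12 leave remainder 0 mod 3, so the system is consistent.
Step through n = 33, 33 + 87, 33 + 2·87, …: the values 33, 120 reduce mod 36 to 33, 12. The value 120 hits 12.
Check: 120 mod 87 = 33, 120 mod 36 = 12. ✓

n = 120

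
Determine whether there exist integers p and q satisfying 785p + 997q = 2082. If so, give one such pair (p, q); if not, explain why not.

Since gcd(785, 997) = 1, every integer is an integer combination of 785 and 997.
Run the Euclidean algorithm on 997 and 785: 997 = 1·785 + 212, 785 = 3·212 + 149, 212 = 1·149 + 63, 149 = 2·63 + 23, 63 = 2·23 + 17, 23 = 1·17 + 6, 17 = 2·6 + 5, 6 = 1·5 + 1, 5 = 5·1 + 0.
Working back up the chain: 1 = 6 − 1·5 = 6 − (17 − 2·6) = −17 + 3·6 = −17 + 3·(23 − 1·17) = 3·23 − 4·17 = 3·23 − 4·(63 − 2·23) = −4·63 + 11·23 = −4·63 + 11·(149 − 2·63) = 11·149 − 26·63 = 11·149 − 26·(212 − 1·149) = −26·212 + 37·149 = −26·212 + 37·(785 − 3·212) = 37·785 − 137·212 = 37·785 − 137·(997 − 1·785) = −137·997 + 174·785. So 785·174 + 997·(-137) = 1.
Multiplying through by 2082: p = 174·2082 = 362268, q = (-137)·2082 = -285234 is a solution.
Shifting by a multiple of (997, −785) keeps it a solution: p = 362268 − 363·997 = 357, q = -285234 + 363·785 = -279.
Check: 785·357 + 997·(-279) = 280245 − 278163 = 2082. ✓

p = 357, q = -279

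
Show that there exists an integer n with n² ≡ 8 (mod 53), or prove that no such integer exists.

53 is prime, so by Euler's criterion 8 is a square mod 53 iff 8^((53−1)/2) = 8^26 ≡ 1 (mod 53).
Squaring successively (mod 53): 8^2 = 64 ≡ 11; 8^4 ≡ 11² = 121 ≡ 15; 8^8 ≡ 15² = 225 ≡ 13; 8^16 ≡ 13² = 169 ≡ 10.
Since 26 = 16 + 8 + 2, 8^26 ≡ 10 · 13 · 11; multiplying out mod 53: 10·13 = 130 ≡ 24, then 24·11 = 264 ≡ 52. Thus 8^26 ≡ 52 ≡ −1 (mod 53).
By Euler's criterion 8 is a quadratic non-residue mod 53: no n satisfies n² ≡ 8 (mod 53).

No, no such integer exists.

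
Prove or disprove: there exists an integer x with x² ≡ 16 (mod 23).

x = 19 works: 19² = 361, and 361 − 16 = 345 = 15·23.

x = 19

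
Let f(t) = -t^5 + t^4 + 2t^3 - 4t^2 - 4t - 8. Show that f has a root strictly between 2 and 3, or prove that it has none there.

f(2) = -32 and f(3) = -164, both negative, so a sign-change argument is unavailable; we show f keeps this sign on the whole interval.
Substitute t = 2 + u, where 0 < u < 1 on the interval. Expanding, f(2 + u) = -u^5 - 9u^4 - 30u^3 - 48u^2 - 44u - 32.
The nonzero coefficients here are all negative, so for u > 0 every term is negative (or zero), and the constant term -32 is strictly negative.
Therefore f(t) < 0 throughout (2, 3), and f has no zero there.

No.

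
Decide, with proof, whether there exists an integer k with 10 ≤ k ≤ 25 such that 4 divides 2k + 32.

k = 10

k = 10 works, since 2·10 + 32 = 52 = 13·4.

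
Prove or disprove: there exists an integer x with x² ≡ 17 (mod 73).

There is no such integer.

73 is prime, so by Euler's criterion 17 is a square mod 73 iff 17^((73−1)/2) = 17^36 ≡ 1 (mod 73).
Squaring successively (mod 73): 17^2 = 289 ≡ 70; 17^4 ≡ 70² = 4900 ≡ 9; 17^8 ≡ 9² = 81 ≡ 8; 17^16 ≡ 8² = 64 ≡ 64; 17^32 ≡ 64² = 4096 ≡ 8.
Since 36 = 32 + 4, 17^36 ≡ 8 · 9; multiplying out mod 73: 8·9 = 72 ≡ 72. Thus 17^36 ≡ 72 ≡ −1 (mod 73).
The value −1 means 17 is a non-residue modulo 73, so x² ≡ 17 (mod 73) is impossible.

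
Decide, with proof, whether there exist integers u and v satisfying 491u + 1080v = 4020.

Since gcd(491, 1080) = 1, every integer is an integer combination of 491 and 1080.
Euclidean algorithm: 1080 = 2·491 + 98, 491 = 5·98 + 1, 98 = 98·1 + 0.
Working back up the chain: 1 = 491 − 5·98 = 491 − 5·(1080 − 2·491) = −5·1080 + 11·491. So 491·11 + 1080·(-5) = 1.
Multiplying through by 4020: u = 11·4020 = 44220, v = (-5)·4020 = -20100 is a solution.
Subtracting 40·1080 from u and adding 40·491 to v gives the tidier solution (1020, -460).
Check: 491·1020 + 1080·(-460) = 500820 − 496800 = 4020. ✓

u = 1020, v = -460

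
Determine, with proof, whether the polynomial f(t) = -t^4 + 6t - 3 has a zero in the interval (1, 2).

f(1) = 2 and f(2) = -7, which have opposite signs.
f is continuous everywhere (it is a polynomial), in particular on [1, 2].
By the Intermediate Value Theorem f must vanish at some point of (1, 2).

Yes, f has a root in the interval.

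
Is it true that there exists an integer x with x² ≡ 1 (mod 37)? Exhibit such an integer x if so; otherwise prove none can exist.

Take x = 1. Then 1² = 1, and since 0 ≤ 1 < 37 this is already reduced: 1² ≡ 1 (mod 37).

x = 1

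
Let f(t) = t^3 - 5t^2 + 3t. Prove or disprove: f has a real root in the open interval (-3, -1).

No.

f(-3) = -81 and f(-1) = -9, both negative, so a sign-change argument is unavailable; we show f keeps this sign on the whole interval.
Shift to the endpoint -1: with t = -1 − u (0 < u < 2), one computes f(-1 − u) = -u^3 - 8u^2 - 16u - 9.
All 4 nonzero coefficients of this polynomial in u are negative; hence for u > 0 the value is a sum of negative terms (the constant -9 among them).
So f is strictly negative on (-3, -1); no root exists in the interval.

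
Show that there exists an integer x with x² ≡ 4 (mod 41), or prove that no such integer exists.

x = 39

Take x = 39. Then 39² = 1521 = 37·41 + 4, so 39² ≡ 4 (mod 41).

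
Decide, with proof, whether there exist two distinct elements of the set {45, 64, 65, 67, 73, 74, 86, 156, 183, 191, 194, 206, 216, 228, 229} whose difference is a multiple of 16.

Reduce each element modulo 16: 45↦13, 64↦0, 65↦1, 67↦3, 73↦9, 74↦10, 86↦6, 156↦12, 183↦7, 191↦15, 194↦2, 206↦14, 216↦8, 228↦4, 229↦5.
No residue repeats among the 15 elements, so no pair has difference ≡ 0 (mod 16).

There is no such pair.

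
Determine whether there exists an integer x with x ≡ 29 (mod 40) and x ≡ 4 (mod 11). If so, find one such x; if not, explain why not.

x = 389

The moduli 40 and 11 are coprime, so by the Chinese Remainder Theorem a unique solution modulo 440 exists.
Any solution of the first congruence is x = 29 + 40t; substituting into the second, 40t ≡ 4 − 29 ≡ 8 (mod 11).
40 ≡ 7 (mod 11), so this reads 7t ≡ 8 (mod 11). Note 7·8 = 56 ≡ 1 (mod 11) (as 56 − 1 = 5·11), so 7⁻¹ ≡ 8.
Multiplying by 8: t ≡ 8·8 = 64 ≡ 9 (mod 11).
Taking t = 9 gives x = 29 + 40·9 = 389.
Indeed 389 ≡ 29 (mod 40) and 389 ≡ 4 (mod 11).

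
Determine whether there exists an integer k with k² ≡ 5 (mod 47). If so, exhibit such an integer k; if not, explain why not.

No such integer exists.

47 is prime, so by Euler's criterion 5 is a square mod 47 iff 5^((47−1)/2) = 5^23 ≡ 1 (mod 47).
Repeated squaring mod 47: 5^2 = 25 ≡ 25; 5^4 ≡ 25² = 625 ≡ 14; 5^8 ≡ 14² = 196 ≡ 8; 5^16 ≡ 8² = 64 ≡ 17.
Since 23 = 16 + 4 + 2 + 1, 5^23 ≡ 17 · 14 · 25 · 5; multiplying out mod 47: 17·14 = 238 ≡ 3, then 3·25 = 75 ≡ 28, then 28·5 = 140 ≡ 46. Thus 5^23 ≡ 46 ≡ −1 (mod 47).
The value −1 means 5 is a non-residue modulo 47, so k² ≡ 5 (mod 47) is impossible.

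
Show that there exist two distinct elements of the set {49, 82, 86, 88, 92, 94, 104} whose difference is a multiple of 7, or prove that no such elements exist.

No, no such pair exists.

Residues mod 7: 49↦0, 82↦5, 86↦2, 88↦4, 92↦1, 94↦3, 104↦6.
All 7 residues are distinct, so no two elements differ by a multiple of 7.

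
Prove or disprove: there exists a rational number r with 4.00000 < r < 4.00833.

r = 485/121

Look for a denominator N such that an integer falls strictly between N·4.00000 and N·4.00833. N = 121 works: 121·4.00000 = 484.00000 < 485 < 485.00793 = 121·4.00833.
Hence 485/121 is a rational number with 4.00000 < 485/121 < 4.00833.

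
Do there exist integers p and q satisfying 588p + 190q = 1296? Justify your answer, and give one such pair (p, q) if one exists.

p = 72, q = -216

gcd(588, 190) = 2, and 2 divides 1296, so integer solutions exist.
Dividing through by 2 reduces the equation to 294p + 95q = 648.
Dividing repeatedly: 294 = 3·95 + 9, 95 = 10·9 + 5, 9 = 1·5 + 4, 5 = 1·4 + 1, 4 = 4·1 + 0.
Working back up the chain: 1 = 5 − 1·4 = 5 − (9 − 1·5) = −9 + 2·5 = −9 + 2·(95 − 10·9) = 2·95 − 21·9 = 2·95 − 21·(294 − 3·95) = −21·294 + 65·95. So 294·(-21) + 95·65 = 1.
Multiplying through by 648: p = (-21)·648 = -13608, q = 65·648 = 42120 is a solution.
Adding 144·95 to p and subtracting 144·294 from q gives the tidier solution (72, -216).
Indeed 588·72 + 190·(-216) = 42336 − 41040 = 1296.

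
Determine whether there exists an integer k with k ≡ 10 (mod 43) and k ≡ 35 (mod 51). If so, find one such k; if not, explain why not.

Since 43 and 51 share no common factor, CRT says the pair of congruences has a solution (unique mod 2193).
Write k = 10 + 43t and require 10 + 43t ≡ 35 (mod 51), i.e. 43t ≡ 25 (mod 51).
Note 43·19 = 817 ≡ 1 (mod 51) (as 817 − 1 = 16·51), so 43⁻¹ ≡ 19.
Therefore t ≡ 19·25 = 475 ≡ 16 (mod 51).
With t = 16: k = 10 + 43·16 = 698.
Check: 698 mod 43 = 10, 698 mod 51 = 35. ✓

k = 698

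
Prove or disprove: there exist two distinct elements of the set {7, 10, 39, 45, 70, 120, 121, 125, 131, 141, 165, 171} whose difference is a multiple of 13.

Residues mod 13: 7↦7, 10↦10, 39↦0, 45↦6, 70↦5, 120↦3, 121↦4, 125↦8, 131↦1, 141↦11, 165↦9, 171↦2.
All 12 residues are distinct, so no two elements differ by a multiple of 13.

No such pair exists.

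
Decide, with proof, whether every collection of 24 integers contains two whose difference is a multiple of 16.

Yes, this is always true.

There are exactly 16 possible remainders on division by 16.
Placing 24 integers into 16 classes, some class receives at least two — say a and b.
Then a ≡ b (mod 16), i.e. 16 ∣ (a − b).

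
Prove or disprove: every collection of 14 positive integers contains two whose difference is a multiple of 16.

No, the set {3, 4, 5, 6, 7, 8, 9, 10, 11, 12, 13, 14, 15, 16} is a counterexample.

Consider the 14 integers 3, 4, …, 16. They lie in distinct residue classes modulo 16, since 14 ≤ 16.
The differences between them range over 1, …, 13, none of which is divisible by 16.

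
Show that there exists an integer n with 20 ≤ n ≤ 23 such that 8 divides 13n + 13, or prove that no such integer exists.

n = 23

For n = 20, 21, 22 the values 273, 286, 299 are not multiples of 8. Try n = 23: 13·23 + 13 = 312 = 39·8, which is divisible by 8.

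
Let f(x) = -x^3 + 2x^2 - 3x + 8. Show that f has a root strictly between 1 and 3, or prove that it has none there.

f(1) = 6 and f(3) = -10, which have opposite signs.
Since f is a polynomial it is continuous on [1, 3].
By the Intermediate Value Theorem f must vanish at some point of (1, 3).

Such a root exists.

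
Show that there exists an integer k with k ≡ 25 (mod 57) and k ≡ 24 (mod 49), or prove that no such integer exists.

k = 367

The moduli 57 and 49 are coprime, so by the Chinese Remainder Theorem a unique solution modulo 2793 exists.
Any solution of the first congruence is k = 25 + 57t; substituting into the second, 57t ≡ 24 − 25 ≡ 48 (mod 49).
57 ≡ 8 (mod 49), so this reads 8t ≡ 48 (mod 49). To invert 8 modulo 49: 49 = 6·8 + 1, 8 = 8·1 + 0, and unwinding, 1 = 49 − 6·8. Thus 8⁻¹ ≡ -6 ≡ 43 (mod 49).
Therefore t ≡ 43·48 = 2064 ≡ 6 (mod 49).
With t = 6: k = 25 + 57·6 = 367.
Verify: 367 = 6·57 + 25 and 367 = 7·49 + 24. ✓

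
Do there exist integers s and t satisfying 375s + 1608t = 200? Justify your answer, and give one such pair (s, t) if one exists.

gcd(375, 1608) = 3, so every integer of the form 375s + 1608t is a multiple of 3.
But 200 is not a multiple of 3 (it leaves remainder 2).
So the equation is unsolvable over ℤ.

There are no such integers.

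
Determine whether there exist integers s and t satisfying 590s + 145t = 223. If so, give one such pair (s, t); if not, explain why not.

No such integers exist.

Both 590 and 145 are divisible by gcd(590, 145) = 5, hence so is any combination 590s + 145t.
But 223 = 5·44 + 3, so 5 ∤ 223.
So the equation is unsolvable over ℤ.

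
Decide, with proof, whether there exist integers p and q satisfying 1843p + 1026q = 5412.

gcd(1843, 1026) = 19, so every integer of the form 1843p + 1026q is a multiple of 19.
However 5412 leaves remainder 16 on division by 19.
Hence no integers p, q satisfy the equation.

No such integers exist.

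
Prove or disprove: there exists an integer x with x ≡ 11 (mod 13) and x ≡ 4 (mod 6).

x = 76

Since 13 and 6 share no common factor, CRT says the pair of congruences has a solution (unique mod 78).
Write x = 11 + 13t and require 11 + 13t ≡ 4 (mod 6), i.e. 13t ≡ 5 (mod 6).
13 ≡ 1 (mod 6), so this reads 1t ≡ 5 (mod 6). So t ≡ 5 (mod 6).
Taking t = 5 gives x = 11 + 13·5 = 76.
Check: 76 mod 13 = 11, 76 mod 6 = 4. ✓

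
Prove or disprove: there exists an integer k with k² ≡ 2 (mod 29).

Apply Euler's criterion with the prime 29: 2 is a quadratic residue iff 2^14 ≡ 1 (mod 29), and a non-residue iff it is ≡ −1.
Repeated squaring mod 29: 2^2 = 4 ≡ 4; 2^4 ≡ 4² = 16 ≡ 16; 2^8 ≡ 16² = 256 ≡ 24.
Since 14 = 8 + 4 + 2, 2^14 ≡ 24 · 16 · 4; multiplying out mod 29: 24·16 = 384 ≡ 7, then 7·4 = 28 ≡ 28. Thus 2^14 ≡ 28 ≡ −1 (mod 29).
By Euler's criterion 2 is a quadratic non-residue mod 29: no k satisfies k² ≡ 2 (mod 29).

No, no such integer exists.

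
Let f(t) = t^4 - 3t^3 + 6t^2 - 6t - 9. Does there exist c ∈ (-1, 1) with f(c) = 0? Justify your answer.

Yes, f has a root in the interval.

f(-1) = 7 and f(1) = -11, which have opposite signs.
f is continuous everywhere (it is a polynomial), in particular on [-1, 1].
By the Intermediate Value Theorem, f takes the value 0 somewhere in the open interval.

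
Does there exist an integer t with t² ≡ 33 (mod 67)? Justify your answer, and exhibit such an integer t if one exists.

t = 10 works: 10² = 100, and 100 − 33 = 67 = 1·67.

t = 10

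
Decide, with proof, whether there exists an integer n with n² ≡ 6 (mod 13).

No, no such integer exists.

Since (13 − n)² ≡ n² (mod 13), it suffices to square n = 0, 1, …, 6: the residues are 0, 1, 4, 9, 3, 12, 10.
The set of squares mod 13 is therefore {0, 1, 3, 4, 9, 10, 12}, which does not contain 6.
Therefore n² ≡ 6 (mod 13) has no solution.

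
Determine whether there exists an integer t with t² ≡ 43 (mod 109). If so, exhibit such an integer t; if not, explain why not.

t = 77

Take t = 77. Then 77² = 5929 = 54·109 + 43, so 77² ≡ 43 (mod 109).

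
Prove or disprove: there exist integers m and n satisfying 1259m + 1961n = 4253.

m = 1589, n = -1018

Since gcd(1259, 1961) = 1, every integer is an integer combination of 1259 and 1961.
Euclidean algorithm: 1961 = 1·1259 + 702, 1259 = 1·702 + 557, 702 = 1·557 + 145, 557 = 3·145 + 122, 145 = 1·122 + 23, 122 = 5·23 + 7, 23 = 3·7 + 2, 7 = 3·2 + 1, 2 = 2·1 + 0.
Unwinding: 1 = 7 − 3·2 = 7 − 3·(23 − 3·7) = −3·23 + 10·7 = −3·23 + 10·(122 − 5·23) = 10·122 − 53·23 = 10·122 − 53·(145 − 1·122) = −53·145 + 63·122 = −53·145 + 63·(557 − 3·145) = 63·557 − 242·145 = 63·557 − 242·(702 − 1·557) = −242·702 + 305·557 = −242·702 + 305·(1259 − 1·702) = 305·1259 − 547·702 = 305·1259 − 547·(1961 − 1·1259) = −547·1961 + 852·1259, i.e. 1259·852 + 1961·(-547) = 1.
Multiplying through by 4253: m = 852·4253 = 3623556, n = (-547)·4253 = -2326391 is a solution.
Shifting by a multiple of (1961, −1259) keeps it a solution: m = 3623556 − 1847·1961 = 1589, n = -2326391 + 1847·1259 = -1018.
Check: 1259·1589 + 1961·(-1018) = 2000551 − 1996298 = 4253. ✓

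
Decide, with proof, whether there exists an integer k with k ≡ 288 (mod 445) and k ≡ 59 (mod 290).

Reduce both congruences modulo 5, which divides 445 and 290: they say k ≡ 288 (mod 5) and k ≡ 59 (mod 5).
But 288 mod 5 = 3 while 59 mod 5 = 4, a contradiction.
Hence the system has no solution.

There is no such integer.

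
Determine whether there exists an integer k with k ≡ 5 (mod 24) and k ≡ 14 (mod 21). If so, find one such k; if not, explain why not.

gcd(24, 21) = 3. A simultaneous solution exists iff 5 ≡ 14 (mod 3); here 5 mod 3 = 2 = 14 mod 3, so it does.
The integers ≡ 5 (mod 24) are 5, 29, 53, 77, …; their remainders mod 21 are 5, 8, 11, 14, so k = 77 is the first that is ≡ 14 (mod 21).
Check: 77 mod 24 = 5, 77 mod 21 = 14. ✓

k = 77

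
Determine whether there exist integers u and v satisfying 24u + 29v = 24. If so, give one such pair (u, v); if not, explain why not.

u = 1, v = 0

24 and 29 are coprime, so 24u + 29v ranges over all of ℤ.
Run the Euclidean algorithm on 29 and 24: 29 = 1·24 + 5, 24 = 4·5 + 4, 5 = 1·4 + 1, 4 = 4·1 + 0.
Unwinding: 1 = 5 − 1·4 = 5 − (24 − 4·5) = −24 + 5·5 = −24 + 5·(29 − 1·24) = 5·29 − 6·24, i.e. 24·(-6) + 29·5 = 1.
Times 24: 24·(-144) + 29·120 = 24, so (-144, 120) solves it.
Shifting by a multiple of (29, −24) keeps it a solution: u = -144 + 5·29 = 1, v = 120 − 5·24 = 0.
Check: 24·1 + 29·0 = 24 + 0 = 24. ✓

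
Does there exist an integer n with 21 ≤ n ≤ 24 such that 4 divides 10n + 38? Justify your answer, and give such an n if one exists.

n = 21

At n = 21 we get 10·21 + 38 = 248, and 248 = 4·62.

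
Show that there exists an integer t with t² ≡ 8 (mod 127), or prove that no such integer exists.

t = 32 works: 32² = 1024, and 1024 − 8 = 1016 = 8·127.

t = 32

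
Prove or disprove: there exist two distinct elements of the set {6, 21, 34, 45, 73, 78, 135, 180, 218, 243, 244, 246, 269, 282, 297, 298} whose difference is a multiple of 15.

Yes: 6 and 21.

Both 6 and 21 leave remainder 6 on division by 15; their difference 15 = 1·15 is a multiple of 15.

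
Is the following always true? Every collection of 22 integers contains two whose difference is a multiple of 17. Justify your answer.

There are exactly 17 possible remainders on division by 17.
Placing 22 integers into 17 classes, some class receives at least two — say a and b.
Their difference a − b is then a multiple of 17.

True.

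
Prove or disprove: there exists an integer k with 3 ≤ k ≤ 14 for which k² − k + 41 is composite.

The values for k = 3, 4, …, 14 are 47, 53, 61, 71, 83, 97, 113, 131, 151, 173, 197, 223, and each of these is prime.
So no value in the range makes the expression composite.

No, no such integer k in that range exists.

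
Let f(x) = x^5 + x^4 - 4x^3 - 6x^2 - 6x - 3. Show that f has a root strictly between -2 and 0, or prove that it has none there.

Such a root exists.

f(-2) = 1 and f(0) = -3, which have opposite signs.
Since f is a polynomial it is continuous on [-2, 0].
By the Intermediate Value Theorem, f takes the value 0 somewhere in the open interval.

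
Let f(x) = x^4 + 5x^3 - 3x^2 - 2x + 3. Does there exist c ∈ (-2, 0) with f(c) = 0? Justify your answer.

f(-2) = -29 and f(0) = 3, which have opposite signs.
f is continuous everywhere (it is a polynomial), in particular on [-2, 0].
So by the Intermediate Value Theorem there is a c strictly between -2 and 0 with f(c) = 0.

Such a root exists.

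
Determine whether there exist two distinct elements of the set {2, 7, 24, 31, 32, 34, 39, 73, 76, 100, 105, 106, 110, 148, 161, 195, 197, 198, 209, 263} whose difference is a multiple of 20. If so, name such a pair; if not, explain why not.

Reduce each element modulo 20: 2↦2, 7↦7, 24↦4, 31↦11, 32↦12, 34↦14, 39↦19, 73↦13, 76↦16, 100↦0, 105↦5, 106↦6, 110↦10, 148↦8, 161↦1, 195↦15, 197↦17, 198↦18, 209↦9, 263↦3.
All 20 residues are distinct, so no two elements differ by a multiple of 20.

No such pair exists.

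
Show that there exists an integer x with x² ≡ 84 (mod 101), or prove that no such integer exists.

x = 36

Take x = 36. Then 36² = 1296 = 12·101 + 84, so 36² ≡ 84 (mod 101).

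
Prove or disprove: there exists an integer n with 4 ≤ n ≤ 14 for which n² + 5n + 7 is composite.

At n = 14: 14² + 5·14 + 7 = 273 = 3·91, which is composite.

n = 14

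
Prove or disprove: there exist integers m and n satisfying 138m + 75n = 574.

Any value of 138m + 75n is a multiple of gcd(138, 75) = 3.
But 574 = 3·191 + 1, so 3 ∤ 574.
Hence no integers m, n satisfy the equation.

No, no such integers exist.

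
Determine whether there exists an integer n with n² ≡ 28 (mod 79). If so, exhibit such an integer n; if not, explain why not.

No such integer exists.

79 is prime, so by Euler's criterion 28 is a square mod 79 iff 28^((79−1)/2) = 28^39 ≡ 1 (mod 79).
Repeated squaring mod 79: 28^2 = 784 ≡ 73; 28^4 ≡ 73² = 5329 ≡ 36; 28^8 ≡ 36² = 1296 ≡ 32; 28^16 ≡ 32² = 1024 ≡ 76; 28^32 ≡ 76² = 5776 ≡ 9.
Since 39 = 32 + 4 + 2 + 1, 28^39 ≡ 9 · 36 · 73 · 28; multiplying out mod 79: 9·36 = 324 ≡ 8, then 8·73 = 584 ≡ 31, then 31·28 = 868 ≡ 78. Thus 28^39 ≡ 78 ≡ −1 (mod 79).
The value −1 means 28 is a non-residue modulo 79, so n² ≡ 28 (mod 79) is impossible.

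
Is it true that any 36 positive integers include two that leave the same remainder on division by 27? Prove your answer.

Yes, this is always true.

Each integer lies in one of the 27 residue classes modulo 27.
With 36 integers and only 27 classes, the pigeonhole principle forces two of them, say a and b, into the same class.
That is, a and b leave the same remainder on division by 27, as claimed.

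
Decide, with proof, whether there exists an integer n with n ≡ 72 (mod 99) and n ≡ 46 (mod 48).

gcd(99, 48) = 3. If n ≡ 72 (mod 99) and n ≡ 46 (mod 48), then n ≡ 72 (mod 3) and n ≡ 46 (mod 3).
But 72 mod 3 = 0 while 46 mod 3 = 1, a contradiction.
So no integer satisfies both congruences.

No such integer exists.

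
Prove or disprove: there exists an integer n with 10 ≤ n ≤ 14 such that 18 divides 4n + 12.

The values of 4n + 12 for n = 10, 11, …, 14 are 52, 56, 60, 64, 68; reduced mod 18 these are 16, 2, 6, 10, 14.
Since 0 is absent from this list, 18 ∤ 4n + 12 for every n with 10 ≤ n ≤ 14.

No such integer n in that range exists.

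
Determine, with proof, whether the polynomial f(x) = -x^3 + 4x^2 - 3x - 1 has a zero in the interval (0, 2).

Such a root exists.

f(0) = -1 and f(2) = 1, which have opposite signs.
Since f is a polynomial it is continuous on [0, 2].
By the Intermediate Value Theorem, f takes the value 0 somewhere in the open interval.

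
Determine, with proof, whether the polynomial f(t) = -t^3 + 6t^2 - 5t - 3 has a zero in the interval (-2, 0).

f(-2) = 39 and f(0) = -3, which have opposite signs.
Since f is a polynomial it is continuous on [-2, 0].
By the Intermediate Value Theorem f must vanish at some point of (-2, 0).

Yes, f has a root in the interval.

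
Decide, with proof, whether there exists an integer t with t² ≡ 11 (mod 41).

There is no such integer.

41 is prime, so by Euler's criterion 11 is a square mod 41 iff 11^((41−1)/2) = 11^20 ≡ 1 (mod 41).
Repeated squaring mod 41: 11^2 = 121 ≡ 39; 11^4 ≡ 39² = 1521 ≡ 4; 11^8 ≡ 4² = 16 ≡ 16; 11^16 ≡ 16² = 256 ≡ 10.
Since 20 = 16 + 4, 11^20 ≡ 10 · 4; multiplying out mod 41: 10·4 = 40 ≡ 40. Thus 11^20 ≡ 40 ≡ −1 (mod 41).
The value −1 means 11 is a non-residue modulo 41, so t² ≡ 11 (mod 41) is impossible.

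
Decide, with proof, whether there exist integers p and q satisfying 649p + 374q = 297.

Since gcd(649, 374) = 11 and 297 = 11·27, Bézout's identity guarantees a solution.
Dividing through by 11 reduces the equation to 59p + 34q = 27.
Run the Euclidean algorithm on 59 and 34: 59 = 1·34 + 25, 34 = 1·25 + 9, 25 = 2·9 + 7, 9 = 1·7 + 2, 7 = 3·2 + 1, 2 = 2·1 + 0.
Working back up the chain: 1 = 7 − 3·2 = 7 − 3·(9 − 1·7) = −3·9 + 4·7 = −3·9 + 4·(25 − 2·9) = 4·25 − 11·9 = 4·25 − 11·(34 − 1·25) = −11·34 + 15·25 = −11·34 + 15·(59 − 1·34) = 15·59 − 26·34. So 59·15 + 34·(-26) = 1.
Scaling by 27 gives the particular solution (p, q) = (405, -702).
The general solution is p = 405 + 34k, q = -702 − 59k; taking k = -11 gives the smaller pair p = 31, q = -53.
Check: 649·31 + 374·(-53) = 20119 − 19822 = 297. ✓

p = 31, q = -53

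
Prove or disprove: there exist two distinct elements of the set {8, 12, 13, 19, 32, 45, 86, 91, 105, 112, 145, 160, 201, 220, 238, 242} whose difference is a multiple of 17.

No, no such pair exists.

Residues mod 17: 8↦8, 12↦12, 13↦13, 19↦2, 32↦15, 45↦11, 86↦1, 91↦6, 105↦3, 112↦10, 145↦9, 160↦7, 201↦14, 220↦16, 238↦0, 242↦4.
All 16 residues are distinct, so no two elements differ by a multiple of 17.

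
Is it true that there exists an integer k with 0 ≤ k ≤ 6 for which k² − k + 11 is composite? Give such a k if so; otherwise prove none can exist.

No such integer k in that range exists.

The values for k = 0, 1, …, 6 are 11, 11, 13, 17, 23, 31, 41, and each of these is prime.
So no value in the range makes the expression composite.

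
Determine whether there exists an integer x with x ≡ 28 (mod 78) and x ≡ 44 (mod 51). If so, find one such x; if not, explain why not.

gcd(78, 51) = 3. If x ≡ 28 (mod 78) and x ≡ 44 (mod 51), then x ≡ 28 (mod 3) and x ≡ 44 (mod 3).
However 28 ≡ 1 and 44 ≡ 2 (mod 3), and 1 ≠ 2.
So no integer satisfies both congruences.

There is no such integer.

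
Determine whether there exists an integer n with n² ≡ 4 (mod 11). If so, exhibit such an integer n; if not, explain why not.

Take n = 9. Then 9² = 81 = 7·11 + 4, so 9² ≡ 4 (mod 11).

n = 9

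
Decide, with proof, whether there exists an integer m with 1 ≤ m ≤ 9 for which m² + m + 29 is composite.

m = 4

At m = 4: 4² + 4 + 29 = 49 = 7·7, which is composite.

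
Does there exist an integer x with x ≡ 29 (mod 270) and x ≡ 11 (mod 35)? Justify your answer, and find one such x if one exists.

There is no such integer.

Both moduli are multiples of 5 = gcd(270, 35), so any solution would satisfy x ≡ 29 and x ≡ 11 modulo 5 simultaneously.
However 29 ≡ 4 and 11 ≡ 1 (mod 5), and 4 ≠ 1.
Hence the system has no solution.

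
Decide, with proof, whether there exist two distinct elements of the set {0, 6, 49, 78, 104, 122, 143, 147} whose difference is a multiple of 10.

Residues mod 10: 0↦0, 6↦6, 49↦9, 78↦8, 104↦4, 122↦2, 143↦3, 147↦7.
These 8 residues are pairwise different, hence no difference of two elements is divisible by 10.

There is no such pair.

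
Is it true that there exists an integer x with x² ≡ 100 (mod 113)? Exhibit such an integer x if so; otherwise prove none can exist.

x = 103

x = 103 works: 103² = 10609, and 10609 − 100 = 10509 = 93·113.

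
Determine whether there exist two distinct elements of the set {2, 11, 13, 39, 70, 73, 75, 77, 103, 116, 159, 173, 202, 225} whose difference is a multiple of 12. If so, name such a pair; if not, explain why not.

Reduce each element mod 12: 2↦2, 11↦11, 13↦1, 39↦3, 70↦10, 73↦1, 75↦3, 77↦5, 103↦7, 116↦8, 159↦3, 173↦5, 202↦10, 225↦9. The residue 1 repeats (at 13 and 73), and 73 − 13 = 60 = 5·12.

Yes: 13 and 73.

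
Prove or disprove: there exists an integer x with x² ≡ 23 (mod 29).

x = 20 works: 20² = 400, and 400 − 23 = 377 = 13·29.

x = 20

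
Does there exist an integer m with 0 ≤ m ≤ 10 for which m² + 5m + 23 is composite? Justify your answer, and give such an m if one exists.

No, no such integer m in that range exists.

The values for m = 0, 1, …, 10 are 23, 29, 37, 47, 59, 73, 89, 107, 127, 149, 173, and each of these is prime.
So no value in the range makes the expression composite.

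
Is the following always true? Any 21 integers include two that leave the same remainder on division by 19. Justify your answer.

True.

Each integer lies in one of the 19 residue classes modulo 19.
Placing 21 integers into 19 classes, some class receives at least two — say a and b.
So a and b have equal remainders mod 19, which is exactly what was to be shown.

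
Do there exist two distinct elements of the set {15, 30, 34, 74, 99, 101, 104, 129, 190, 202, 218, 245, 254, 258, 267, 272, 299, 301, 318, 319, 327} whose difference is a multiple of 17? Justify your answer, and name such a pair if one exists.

15 and 202 are such a pair.

Reduce each element mod 17: 15↦15, 30↦13, 34↦0, 74↦6, 99↦14, 101↦16, 104↦2, 129↦10, 190↦3, 202↦15, 218↦14, 245↦7, 254↦16, 258↦3, 267↦12, 272↦0, 299↦10, 301↦12, 318↦12, 319↦13, 327↦4. The residue 15 repeats (at 15 and 202), and 202 − 15 = 187 = 11·17.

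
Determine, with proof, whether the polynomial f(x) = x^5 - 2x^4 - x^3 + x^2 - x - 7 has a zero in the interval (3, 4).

f(3) = 53 and f(4) = 453, both positive, so a sign-change argument is unavailable; we show f keeps this sign on the whole interval.
Shift to the endpoint 3: with x = 3 + u (0 < u < 1), one computes f(3 + u) = u^5 + 13u^4 + 65u^3 + 154u^2 + 167u + 53.
The nonzero coefficients here are all positive, so for u > 0 every term is positive (or zero), and the constant term 53 is strictly positive.
Therefore f(x) > 0 throughout (3, 4), and f has no zero there.

No such root exists.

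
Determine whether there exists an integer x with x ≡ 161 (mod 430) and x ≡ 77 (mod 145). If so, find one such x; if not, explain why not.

Both moduli are multiples of 5 = gcd(430, 145), so any solution would satisfy x ≡ 161 and x ≡ 77 modulo 5 simultaneously.
But 161 mod 5 = 1 while 77 mod 5 = 2, a contradiction.
Therefore no such x exists.

There is no such integer.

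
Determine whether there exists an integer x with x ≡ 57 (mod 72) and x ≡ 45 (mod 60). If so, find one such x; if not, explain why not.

Here gcd(72, 60) = 12, and both 57 and 45 leave remainder 9 mod 12, so the system is consistent.
List candidates x ≡ 57 (mod 72): 57, 129, 201, 273, 345. Modulo 60 these are 57, 9, 21, 33, 45; 345 gives 45 as required.
Check: 345 mod 72 = 57, 345 mod 60 = 45. ✓

x = 345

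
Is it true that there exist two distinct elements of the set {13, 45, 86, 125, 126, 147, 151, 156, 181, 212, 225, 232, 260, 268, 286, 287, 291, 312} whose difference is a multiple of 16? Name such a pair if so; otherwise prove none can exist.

Reduce each element mod 16: 13↦13, 45↦13, 86↦6, 125↦13, 126↦14, 147↦3, 151↦7, 156↦12, 181↦5, 212↦4, 225↦1, 232↦8, 260↦4, 268↦12, 286↦14, 287↦15, 291↦3, 312↦8. The residue 13 repeats (at 13 and 45), and 45 − 13 = 32 = 2·16.

Yes: 13 and 45.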